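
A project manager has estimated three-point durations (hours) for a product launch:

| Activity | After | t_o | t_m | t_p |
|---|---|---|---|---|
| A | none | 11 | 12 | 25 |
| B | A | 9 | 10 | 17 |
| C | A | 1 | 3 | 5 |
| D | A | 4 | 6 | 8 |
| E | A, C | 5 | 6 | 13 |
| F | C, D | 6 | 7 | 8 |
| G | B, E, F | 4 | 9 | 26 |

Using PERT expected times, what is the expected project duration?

te_A = (11 + 4·12 + 25)/6 = 84/6 = 14
te_B = (9 + 4·10 + 17)/6 = 66/6 = 11
te_C = (1 + 4·3 + 5)/6 = 18/6 = 3
te_D = (4 + 4·6 + 8)/6 = 36/6 = 6
te_E = (5 + 4·6 + 13)/6 = 42/6 = 7
te_F = (6 + 4·7 + 8)/6 = 42/6 = 7
te_G = (4 + 4·9 + 26)/6 = 66/6 = 11

Forward pass:
ES_A = 0; EF_A = 14
ES_B = 14; EF_B = 14+11 = 25
ES_C = 14; EF_C = 14+3 = 17
ES_D = 14; EF_D = 14+6 = 20
ES_E = max(EF_A=14, EF_C=17) = 17; EF_E = 17+7 = 24
ES_F = max(EF_C=17, EF_D=20) = 20; EF_F = 20+7 = 27
ES_G = max(EF_B=25, EF_E=24, EF_F=27) = 27; EF_G = 27+11 = 38
Expected project duration μ = 38 hours. Critical path: A → D → F → G.

38 hours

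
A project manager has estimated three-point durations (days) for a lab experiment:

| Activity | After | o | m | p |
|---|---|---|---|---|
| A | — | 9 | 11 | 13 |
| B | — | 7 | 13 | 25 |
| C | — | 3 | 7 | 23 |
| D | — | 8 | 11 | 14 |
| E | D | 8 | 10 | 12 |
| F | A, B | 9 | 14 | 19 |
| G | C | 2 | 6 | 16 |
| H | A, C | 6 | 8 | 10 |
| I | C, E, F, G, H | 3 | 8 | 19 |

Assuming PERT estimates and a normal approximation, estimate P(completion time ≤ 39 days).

te_A = (9 + 4·11 + 13)/6 = 66/6 = 11; σ²_A = ((13−9)/6)² = 0.444
te_B = (7 + 4·13 + 25)/6 = 84/6 = 14; σ²_B = ((25−7)/6)² = 9.000
te_C = (3 + 4·7 + 23)/6 = 54/6 = 9; σ²_C = ((23−3)/6)² = 11.111
te_D = (8 + 4·11 + 14)/6 = 66/6 = 11; σ²_D = ((14−8)/6)² = 1.000
te_E = (8 + 4·10 + 12)/6 = 60/6 = 10; σ²_E = ((12−8)/6)² = 0.444
te_F = (9 + 4·14 + 19)/6 = 84/6 = 14; σ²_F = ((19−9)/6)² = 2.778
te_G = (2 + 4·6 + 16)/6 = 42/6 = 7; σ²_G = ((16−2)/6)² = 5.444
te_H = (6 + 4·8 + 10)/6 = 48/6 = 8; σ²_H = ((10−6)/6)² = 0.444
te_I = (3 + 4·8 + 19)/6 = 54/6 = 9; σ²_I = ((19−3)/6)² = 7.111

Forward pass:
ES_A = 0; EF_A = 11
ES_B = 0; EF_B = 14
ES_C = 0; EF_C = 9
ES_D = 0; EF_D = 11
ES_E = 11; EF_E = 11+10 = 21
ES_F = max(EF_A=11, EF_B=14) = 14; EF_F = 14+14 = 28
ES_G = 9; EF_G = 9+7 = 16
ES_H = max(EF_A=11, EF_C=9) = 11; EF_H = 11+8 = 19
ES_I = max(EF_C=9, EF_E=21, EF_F=28, EF_G=16, EF_H=19) = 28; EF_I = 28+9 = 37
Expected project duration μ = 37 days. Critical path: B → F → I.

Variance along critical path = 9.000 + 2.778 + 7.111 = 18.889; σ = √18.889 = 4.346 days.
Z = (39 − 37) / 4.346 = 0.460
P(T ≤ 39) = Φ(0.460) ≈ 0.677

0.677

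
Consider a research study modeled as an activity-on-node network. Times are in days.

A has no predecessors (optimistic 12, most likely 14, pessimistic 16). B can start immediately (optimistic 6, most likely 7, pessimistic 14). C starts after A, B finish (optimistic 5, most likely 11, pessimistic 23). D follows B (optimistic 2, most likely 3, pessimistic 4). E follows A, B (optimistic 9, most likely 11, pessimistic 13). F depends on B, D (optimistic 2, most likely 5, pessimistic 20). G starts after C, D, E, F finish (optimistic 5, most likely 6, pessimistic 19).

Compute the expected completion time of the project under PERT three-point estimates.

te_A = (12 + 4·14 + 16)/6 = 84/6 = 14
te_B = (6 + 4·7 + 14)/6 = 48/6 = 8
te_C = (5 + 4·11 + 23)/6 = 72/6 = 12
te_D = (2 + 4·3 + 4)/6 = 18/6 = 3
te_E = (9 + 4·11 + 13)/6 = 66/6 = 11
te_F = (2 + 4·5 + 20)/6 = 42/6 = 7
te_G = (5 + 4·6 + 19)/6 = 48/6 = 8

Forward pass:
ES_A = 0; EF_A = 14
ES_B = 0; EF_B = 8
ES_C = max(EF_A=14, EF_B=8) = 14; EF_C = 14+12 = 26
ES_D = 8; EF_D = 8+3 = 11
ES_E = max(EF_A=14, EF_B=8) = 14; EF_E = 14+11 = 25
ES_F = max(EF_B=8, EF_D=11) = 11; EF_F = 11+7 = 18
ES_G = max(EF_C=26, EF_D=11, EF_E=25, EF_F=18) = 26; EF_G = 26+8 = 34
Expected project duration μ = 34 days. Critical path: A → C → G.

34 days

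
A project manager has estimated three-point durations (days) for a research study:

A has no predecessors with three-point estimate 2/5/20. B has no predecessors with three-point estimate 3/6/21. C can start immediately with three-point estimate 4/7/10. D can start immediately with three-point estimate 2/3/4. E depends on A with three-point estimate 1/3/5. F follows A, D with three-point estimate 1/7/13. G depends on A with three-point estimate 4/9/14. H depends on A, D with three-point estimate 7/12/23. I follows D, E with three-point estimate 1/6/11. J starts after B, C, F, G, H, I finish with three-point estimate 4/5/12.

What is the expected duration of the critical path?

26 days

te_A = (2 + 4·5 + 20)/6 = 42/6 = 7
te_B = (3 + 4·6 + 21)/6 = 48/6 = 8
te_C = (4 + 4·7 + 10)/6 = 42/6 = 7
te_D = (2 + 4·3 + 4)/6 = 18/6 = 3
te_E = (1 + 4·3 + 5)/6 = 18/6 = 3
te_F = (1 + 4·7 + 13)/6 = 42/6 = 7
te_G = (4 + 4·9 + 14)/6 = 54/6 = 9
te_H = (7 + 4·12 + 23)/6 = 78/6 = 13
te_I = (1 + 4·6 + 11)/6 = 36/6 = 6
te_J = (4 + 4·5 + 12)/6 = 36/6 = 6

Forward pass:
ES_A = 0; EF_A = 7
ES_B = 0; EF_B = 8
ES_C = 0; EF_C = 7
ES_D = 0; EF_D = 3
ES_E = 7; EF_E = 7+3 = 10
ES_F = max(EF_A=7, EF_D=3) = 7; EF_F = 7+7 = 14
ES_G = 7; EF_G = 7+9 = 16
ES_H = max(EF_A=7, EF_D=3) = 7; EF_H = 7+13 = 20
ES_I = max(EF_D=3, EF_E=10) = 10; EF_I = 10+6 = 16
ES_J = max(EF_B=8, EF_C=7, EF_F=14, EF_G=16, EF_H=20, EF_I=16) = 20; EF_J = 20+6 = 26
Expected project duration μ = 26 days. Critical path: A → H → J.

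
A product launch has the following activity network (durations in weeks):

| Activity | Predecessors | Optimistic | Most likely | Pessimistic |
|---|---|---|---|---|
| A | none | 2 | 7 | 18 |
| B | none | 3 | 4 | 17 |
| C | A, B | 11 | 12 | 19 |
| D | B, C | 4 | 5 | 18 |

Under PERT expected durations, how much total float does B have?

te_A = (2 + 4·7 + 18)/6 = 48/6 = 8
te_B = (3 + 4·4 + 17)/6 = 36/6 = 6
te_C = (11 + 4·12 + 19)/6 = 78/6 = 13
te_D = (4 + 4·5 + 18)/6 = 42/6 = 7

Forward pass:
ES_A = 0; EF_A = 8
ES_B = 0; EF_B = 6
ES_C = max(EF_A=8, EF_B=6) = 8; EF_C = 8+13 = 21
ES_D = max(EF_B=6, EF_C=21) = 21; EF_D = 21+7 = 28
Expected project duration μ = 28 weeks. Critical path: A → C → D.

Backward pass:
LF_D = 28; LS_D = 28−7 = 21
LF_C = LS_D = 21; LS_C = 21−13 = 8
LF_B = min(LS_C=8, LS_D=21) = 8; LS_B = 8−6 = 2
LF_A = LS_C = 8; LS_A = 8−8 = 0
Slack_B = LS_B − ES_B = 2 − 0 = 2

2 weeks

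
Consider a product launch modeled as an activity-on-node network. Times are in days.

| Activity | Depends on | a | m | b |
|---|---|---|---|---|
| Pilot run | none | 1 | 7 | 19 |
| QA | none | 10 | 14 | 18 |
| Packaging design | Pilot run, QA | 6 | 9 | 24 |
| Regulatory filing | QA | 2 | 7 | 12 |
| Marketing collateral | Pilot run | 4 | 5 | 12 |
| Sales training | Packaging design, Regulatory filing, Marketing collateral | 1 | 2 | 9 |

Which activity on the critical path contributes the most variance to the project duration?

Packaging design

te_Pilot run = (1 + 4·7 + 19)/6 = 48/6 = 8; σ²_Pilot run = ((19−1)/6)² = 9.000
te_QA = (10 + 4·14 + 18)/6 = 84/6 = 14; σ²_QA = ((18−10)/6)² = 1.778
te_Packaging design = (6 + 4·9 + 24)/6 = 66/6 = 11; σ²_Packaging design = ((24−6)/6)² = 9.000
te_Regulatory filing = (2 + 4·7 + 12)/6 = 42/6 = 7; σ²_Regulatory filing = ((12−2)/6)² = 2.778
te_Marketing collateral = (4 + 4·5 + 12)/6 = 36/6 = 6; σ²_Marketing collateral = ((12−4)/6)² = 1.778
te_Sales training = (1 + 4·2 + 9)/6 = 18/6 = 3; σ²_Sales training = ((9−1)/6)² = 1.778

Forward pass:
ES_Pilot run = 0; EF_Pilot run = 8
ES_QA = 0; EF_QA = 14
ES_Packaging design = max(EF_Pilot run=8, EF_QA=14) = 14; EF_Packaging design = 14+11 = 25
ES_Regulatory filing = 14; EF_Regulatory filing = 14+7 = 21
ES_Marketing collateral = 8; EF_Marketing collateral = 8+6 = 14
ES_Sales training = max(EF_Packaging design=25, EF_Regulatory filing=21, EF_Marketing collateral=14) = 25; EF_Sales training = 25+3 = 28
Expected project duration μ = 28 days. Critical path: QA → Packaging design → Sales training.

Variances on critical path: σ²_QA=1.778, σ²_Packaging design=9.000, σ²_Sales training=1.778.
Largest is σ²_Packaging design = 9.000.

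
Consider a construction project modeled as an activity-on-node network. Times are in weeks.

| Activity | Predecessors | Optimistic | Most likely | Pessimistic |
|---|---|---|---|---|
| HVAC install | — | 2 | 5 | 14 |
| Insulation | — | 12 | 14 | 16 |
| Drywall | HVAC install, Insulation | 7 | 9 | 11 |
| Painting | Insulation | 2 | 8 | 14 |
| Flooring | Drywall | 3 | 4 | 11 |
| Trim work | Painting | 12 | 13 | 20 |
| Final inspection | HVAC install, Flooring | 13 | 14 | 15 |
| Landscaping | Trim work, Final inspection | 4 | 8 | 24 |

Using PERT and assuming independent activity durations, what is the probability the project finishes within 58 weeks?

0.946

te_HVAC install = (2 + 4·5 + 14)/6 = 36/6 = 6; σ²_HVAC install = ((14−2)/6)² = 4.000
te_Insulation = (12 + 4·14 + 16)/6 = 84/6 = 14; σ²_Insulation = ((16−12)/6)² = 0.444
te_Drywall = (7 + 4·9 + 11)/6 = 54/6 = 9; σ²_Drywall = ((11−7)/6)² = 0.444
te_Painting = (2 + 4·8 + 14)/6 = 48/6 = 8; σ²_Painting = ((14−2)/6)² = 4.000
te_Flooring = (3 + 4·4 + 11)/6 = 30/6 = 5; σ²_Flooring = ((11−3)/6)² = 1.778
te_Trim work = (12 + 4·13 + 20)/6 = 84/6 = 14; σ²_Trim work = ((20−12)/6)² = 1.778
te_Final inspection = (13 + 4·14 + 15)/6 = 84/6 = 14; σ²_Final inspection = ((15−13)/6)² = 0.111
te_Landscaping = (4 + 4·8 + 24)/6 = 60/6 = 10; σ²_Landscaping = ((24−4)/6)² = 11.111

Forward pass:
ES_HVAC install = 0; EF_HVAC install = 6
ES_Insulation = 0; EF_Insulation = 14
ES_Drywall = max(EF_HVAC install=6, EF_Insulation=14) = 14; EF_Drywall = 14+9 = 23
ES_Painting = 14; EF_Painting = 14+8 = 22
ES_Flooring = 23; EF_Flooring = 23+5 = 28
ES_Trim work = 22; EF_Trim work = 22+14 = 36
ES_Final inspection = max(EF_HVAC install=6, EF_Flooring=28) = 28; EF_Final inspection = 28+14 = 42
ES_Landscaping = max(EF_Trim work=36, EF_Final inspection=42) = 42; EF_Landscaping = 42+10 = 52
Expected project duration μ = 52 weeks. Critical path: Insulation → Drywall → Flooring → Final inspection → Landscaping.

Variance along critical path = 0.444 + 0.444 + 1.778 + 0.111 + 11.111 = 13.889; σ = √13.889 = 3.727 weeks.
Z = (58 − 52) / 3.727 = 1.610
P(T ≤ 58) = Φ(1.610) ≈ 0.946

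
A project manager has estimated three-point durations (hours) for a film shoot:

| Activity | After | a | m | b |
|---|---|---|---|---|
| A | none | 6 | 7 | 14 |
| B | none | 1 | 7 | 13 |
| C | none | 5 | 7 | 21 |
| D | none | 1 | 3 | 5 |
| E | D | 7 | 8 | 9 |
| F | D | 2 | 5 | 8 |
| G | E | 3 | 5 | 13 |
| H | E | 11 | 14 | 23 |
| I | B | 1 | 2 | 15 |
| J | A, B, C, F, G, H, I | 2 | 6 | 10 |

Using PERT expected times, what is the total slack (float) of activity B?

15 hours

te_A = (6 + 4·7 + 14)/6 = 48/6 = 8
te_B = (1 + 4·7 + 13)/6 = 42/6 = 7
te_C = (5 + 4·7 + 21)/6 = 54/6 = 9
te_D = (1 + 4·3 + 5)/6 = 18/6 = 3
te_E = (7 + 4·8 + 9)/6 = 48/6 = 8
te_F = (2 + 4·5 + 8)/6 = 30/6 = 5
te_G = (3 + 4·5 + 13)/6 = 36/6 = 6
te_H = (11 + 4·14 + 23)/6 = 90/6 = 15
te_I = (1 + 4·2 + 15)/6 = 24/6 = 4
te_J = (2 + 4·6 + 10)/6 = 36/6 = 6

Forward pass:
ES_A = 0; EF_A = 8
ES_B = 0; EF_B = 7
ES_C = 0; EF_C = 9
ES_D = 0; EF_D = 3
ES_E = 3; EF_E = 3+8 = 11
ES_F = 3; EF_F = 3+5 = 8
ES_G = 11; EF_G = 11+6 = 17
ES_H = 11; EF_H = 11+15 = 26
ES_I = 7; EF_I = 7+4 = 11
ES_J = max(EF_A=8, EF_B=7, EF_C=9, EF_F=8, EF_G=17, EF_H=26, EF_I=11) = 26; EF_J = 26+6 = 32
Expected project duration μ = 32 hours. Critical path: D → E → H → J.

Backward pass:
LF_J = 32; LS_J = 32−6 = 26
LF_I = LS_J = 26; LS_I = 26−4 = 22
LF_H = LS_J = 26; LS_H = 26−15 = 11
LF_G = LS_J = 26; LS_G = 26−6 = 20
LF_F = LS_J = 26; LS_F = 26−5 = 21
LF_E = min(LS_G=20, LS_H=11) = 11; LS_E = 11−8 = 3
LF_D = min(LS_E=3, LS_F=21) = 3; LS_D = 3−3 = 0
LF_C = LS_J = 26; LS_C = 26−9 = 17
LF_B = min(LS_I=22, LS_J=26) = 22; LS_B = 22−7 = 15
LF_A = LS_J = 26; LS_A = 26−8 = 18
Slack_B = LS_B − ES_B = 15 − 0 = 15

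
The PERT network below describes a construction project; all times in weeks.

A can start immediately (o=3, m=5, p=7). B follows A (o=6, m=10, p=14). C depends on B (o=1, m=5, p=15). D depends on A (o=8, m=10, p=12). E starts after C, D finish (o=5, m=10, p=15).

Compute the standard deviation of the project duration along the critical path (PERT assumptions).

3.23 weeks

te_A = (3 + 4·5 + 7)/6 = 30/6 = 5; σ²_A = ((7−3)/6)² = 0.444
te_B = (6 + 4·10 + 14)/6 = 60/6 = 10; σ²_B = ((14−6)/6)² = 1.778
te_C = (1 + 4·5 + 15)/6 = 36/6 = 6; σ²_C = ((15−1)/6)² = 5.444
te_D = (8 + 4·10 + 12)/6 = 60/6 = 10; σ²_D = ((12−8)/6)² = 0.444
te_E = (5 + 4·10 + 15)/6 = 60/6 = 10; σ²_E = ((15−5)/6)² = 2.778

Forward pass:
ES_A = 0; EF_A = 5
ES_B = 5; EF_B = 5+10 = 15
ES_C = 15; EF_C = 15+6 = 21
ES_D = 5; EF_D = 5+10 = 15
ES_E = max(EF_C=21, EF_D=15) = 21; EF_E = 21+10 = 31
Expected project duration μ = 31 weeks. Critical path: A → B → C → E.

Variance along critical path = 0.444 + 1.778 + 5.444 + 2.778 = 10.444
σ = √10.444 = 3.232 weeks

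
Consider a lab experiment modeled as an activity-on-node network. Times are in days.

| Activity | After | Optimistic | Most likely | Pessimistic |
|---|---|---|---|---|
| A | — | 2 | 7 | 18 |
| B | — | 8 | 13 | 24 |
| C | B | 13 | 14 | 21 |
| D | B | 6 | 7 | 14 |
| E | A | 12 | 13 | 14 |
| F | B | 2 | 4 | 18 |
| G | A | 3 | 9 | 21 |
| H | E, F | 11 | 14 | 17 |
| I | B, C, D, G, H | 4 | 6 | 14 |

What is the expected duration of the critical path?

42 days

te_A = (2 + 4·7 + 18)/6 = 48/6 = 8
te_B = (8 + 4·13 + 24)/6 = 84/6 = 14
te_C = (13 + 4·14 + 21)/6 = 90/6 = 15
te_D = (6 + 4·7 + 14)/6 = 48/6 = 8
te_E = (12 + 4·13 + 14)/6 = 78/6 = 13
te_F = (2 + 4·4 + 18)/6 = 36/6 = 6
te_G = (3 + 4·9 + 21)/6 = 60/6 = 10
te_H = (11 + 4·14 + 17)/6 = 84/6 = 14
te_I = (4 + 4·6 + 14)/6 = 42/6 = 7

Forward pass:
ES_A = 0; EF_A = 8
ES_B = 0; EF_B = 14
ES_C = 14; EF_C = 14+15 = 29
ES_D = 14; EF_D = 14+8 = 22
ES_E = 8; EF_E = 8+13 = 21
ES_F = 14; EF_F = 14+6 = 20
ES_G = 8; EF_G = 8+10 = 18
ES_H = max(EF_E=21, EF_F=20) = 21; EF_H = 21+14 = 35
ES_I = max(EF_B=14, EF_C=29, EF_D=22, EF_G=18, EF_H=35) = 35; EF_I = 35+7 = 42
Expected project duration μ = 42 days. Critical path: A → E → H → I.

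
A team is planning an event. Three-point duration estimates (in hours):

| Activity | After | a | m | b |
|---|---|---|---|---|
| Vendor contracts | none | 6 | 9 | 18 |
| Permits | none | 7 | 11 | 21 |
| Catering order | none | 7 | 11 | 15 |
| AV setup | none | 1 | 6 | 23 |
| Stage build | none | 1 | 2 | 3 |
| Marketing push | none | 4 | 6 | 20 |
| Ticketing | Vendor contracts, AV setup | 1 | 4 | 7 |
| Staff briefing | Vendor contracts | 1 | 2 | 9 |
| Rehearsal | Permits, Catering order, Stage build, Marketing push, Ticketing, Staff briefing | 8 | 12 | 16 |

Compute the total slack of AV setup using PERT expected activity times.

2 hours

te_Vendor contracts = (6 + 4·9 + 18)/6 = 60/6 = 10
te_Permits = (7 + 4·11 + 21)/6 = 72/6 = 12
te_Catering order = (7 + 4·11 + 15)/6 = 66/6 = 11
te_AV setup = (1 + 4·6 + 23)/6 = 48/6 = 8
te_Stage build = (1 + 4·2 + 3)/6 = 12/6 = 2
te_Marketing push = (4 + 4·6 + 20)/6 = 48/6 = 8
te_Ticketing = (1 + 4·4 + 7)/6 = 24/6 = 4
te_Staff briefing = (1 + 4·2 + 9)/6 = 18/6 = 3
te_Rehearsal = (8 + 4·12 + 16)/6 = 72/6 = 12

Forward pass:
ES_Vendor contracts = 0; EF_Vendor contracts = 10
ES_Permits = 0; EF_Permits = 12
ES_Catering order = 0; EF_Catering order = 11
ES_AV setup = 0; EF_AV setup = 8
ES_Stage build = 0; EF_Stage build = 2
ES_Marketing push = 0; EF_Marketing push = 8
ES_Ticketing = max(EF_Vendor contracts=10, EF_AV setup=8) = 10; EF_Ticketing = 10+4 = 14
ES_Staff briefing = 10; EF_Staff briefing = 10+3 = 13
ES_Rehearsal = max(EF_Permits=12, EF_Catering order=11, EF_Stage build=2, EF_Marketing push=8, EF_Ticketing=14, EF_Staff briefing=13) = 14; EF_Rehearsal = 14+12 = 26
Expected project duration μ = 26 hours. Critical path: Vendor contracts → Ticketing → Rehearsal.

Backward pass:
LF_Rehearsal = 26; LS_Rehearsal = 26−12 = 14
LF_Staff briefing = LS_Rehearsal = 14; LS_Staff briefing = 14−3 = 11
LF_Ticketing = LS_Rehearsal = 14; LS_Ticketing = 14−4 = 10
LF_Marketing push = LS_Rehearsal = 14; LS_Marketing push = 14−8 = 6
LF_Stage build = LS_Rehearsal = 14; LS_Stage build = 14−2 = 12
LF_AV setup = LS_Ticketing = 10; LS_AV setup = 10−8 = 2
LF_Catering order = LS_Rehearsal = 14; LS_Catering order = 14−11 = 3
LF_Permits = LS_Rehearsal = 14; LS_Permits = 14−12 = 2
LF_Vendor contracts = min(LS_Ticketing=10, LS_Staff briefing=11) = 10; LS_Vendor contracts = 10−10 = 0
Slack_AV setup = LS_AV setup − ES_AV setup = 2 − 0 = 2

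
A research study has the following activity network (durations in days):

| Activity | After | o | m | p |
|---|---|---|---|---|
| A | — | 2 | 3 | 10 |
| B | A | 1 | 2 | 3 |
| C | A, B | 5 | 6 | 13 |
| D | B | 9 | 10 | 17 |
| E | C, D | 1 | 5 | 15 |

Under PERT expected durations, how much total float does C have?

te_A = (2 + 4·3 + 10)/6 = 24/6 = 4
te_B = (1 + 4·2 + 3)/6 = 12/6 = 2
te_C = (5 + 4·6 + 13)/6 = 42/6 = 7
te_D = (9 + 4·10 + 17)/6 = 66/6 = 11
te_E = (1 + 4·5 + 15)/6 = 36/6 = 6

Forward pass:
ES_A = 0; EF_A = 4
ES_B = 4; EF_B = 4+2 = 6
ES_C = max(EF_A=4, EF_B=6) = 6; EF_C = 6+7 = 13
ES_D = 6; EF_D = 6+11 = 17
ES_E = max(EF_C=13, EF_D=17) = 17; EF_E = 17+6 = 23
Expected project duration μ = 23 days. Critical path: A → B → D → E.

Backward pass:
LF_E = 23; LS_E = 23−6 = 17
LF_D = LS_E = 17; LS_D = 17−11 = 6
LF_C = LS_E = 17; LS_C = 17−7 = 10
LF_B = min(LS_C=10, LS_D=6) = 6; LS_B = 6−2 = 4
LF_A = min(LS_B=4, LS_C=10) = 4; LS_A = 4−4 = 0
Slack_C = LS_C − ES_C = 10 − 6 = 4

4 days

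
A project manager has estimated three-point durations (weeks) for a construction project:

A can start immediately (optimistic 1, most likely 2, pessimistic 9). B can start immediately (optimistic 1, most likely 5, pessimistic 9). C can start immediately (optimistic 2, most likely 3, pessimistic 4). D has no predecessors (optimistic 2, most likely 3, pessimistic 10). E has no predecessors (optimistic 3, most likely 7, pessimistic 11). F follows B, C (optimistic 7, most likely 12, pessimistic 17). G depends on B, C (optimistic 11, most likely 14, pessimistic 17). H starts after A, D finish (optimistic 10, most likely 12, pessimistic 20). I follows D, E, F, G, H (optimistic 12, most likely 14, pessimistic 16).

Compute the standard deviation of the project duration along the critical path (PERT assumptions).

te_A = (1 + 4·2 + 9)/6 = 18/6 = 3; σ²_A = ((9−1)/6)² = 1.778
te_B = (1 + 4·5 + 9)/6 = 30/6 = 5; σ²_B = ((9−1)/6)² = 1.778
te_C = (2 + 4·3 + 4)/6 = 18/6 = 3; σ²_C = ((4−2)/6)² = 0.111
te_D = (2 + 4·3 + 10)/6 = 24/6 = 4; σ²_D = ((10−2)/6)² = 1.778
te_E = (3 + 4·7 + 11)/6 = 42/6 = 7; σ²_E = ((11−3)/6)² = 1.778
te_F = (7 + 4·12 + 17)/6 = 72/6 = 12; σ²_F = ((17−7)/6)² = 2.778
te_G = (11 + 4·14 + 17)/6 = 84/6 = 14; σ²_G = ((17−11)/6)² = 1.000
te_H = (10 + 4·12 + 20)/6 = 78/6 = 13; σ²_H = ((20−10)/6)² = 2.778
te_I = (12 + 4·14 + 16)/6 = 84/6 = 14; σ²_I = ((16−12)/6)² = 0.444

Forward pass:
ES_A = 0; EF_A = 3
ES_B = 0; EF_B = 5
ES_C = 0; EF_C = 3
ES_D = 0; EF_D = 4
ES_E = 0; EF_E = 7
ES_F = max(EF_B=5, EF_C=3) = 5; EF_F = 5+12 = 17
ES_G = max(EF_B=5, EF_C=3) = 5; EF_G = 5+14 = 19
ES_H = max(EF_A=3, EF_D=4) = 4; EF_H = 4+13 = 17
ES_I = max(EF_D=4, EF_E=7, EF_F=17, EF_G=19, EF_H=17) = 19; EF_I = 19+14 = 33
Expected project duration μ = 33 weeks. Critical path: B → G → I.

Variance along critical path = 1.778 + 1.000 + 0.444 = 3.222
σ = √3.222 = 1.795 weeks

1.80 weeks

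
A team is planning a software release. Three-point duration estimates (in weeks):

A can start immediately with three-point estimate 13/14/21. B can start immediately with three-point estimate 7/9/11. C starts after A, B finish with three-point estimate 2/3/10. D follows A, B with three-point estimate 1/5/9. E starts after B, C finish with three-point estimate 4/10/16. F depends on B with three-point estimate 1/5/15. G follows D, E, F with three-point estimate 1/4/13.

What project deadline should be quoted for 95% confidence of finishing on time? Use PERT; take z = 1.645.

39.6 weeks

te_A = (13 + 4·14 + 21)/6 = 90/6 = 15; σ²_A = ((21−13)/6)² = 1.778
te_B = (7 + 4·9 + 11)/6 = 54/6 = 9; σ²_B = ((11−7)/6)² = 0.444
te_C = (2 + 4·3 + 10)/6 = 24/6 = 4; σ²_C = ((10−2)/6)² = 1.778
te_D = (1 + 4·5 + 9)/6 = 30/6 = 5; σ²_D = ((9−1)/6)² = 1.778
te_E = (4 + 4·10 + 16)/6 = 60/6 = 10; σ²_E = ((16−4)/6)² = 4.000
te_F = (1 + 4·5 + 15)/6 = 36/6 = 6; σ²_F = ((15−1)/6)² = 5.444
te_G = (1 + 4·4 + 13)/6 = 30/6 = 5; σ²_G = ((13−1)/6)² = 4.000

Forward pass:
ES_A = 0; EF_A = 15
ES_B = 0; EF_B = 9
ES_C = max(EF_A=15, EF_B=9) = 15; EF_C = 15+4 = 19
ES_D = max(EF_A=15, EF_B=9) = 15; EF_D = 15+5 = 20
ES_E = max(EF_B=9, EF_C=19) = 19; EF_E = 19+10 = 29
ES_F = 9; EF_F = 9+6 = 15
ES_G = max(EF_D=20, EF_E=29, EF_F=15) = 29; EF_G = 29+5 = 34
Expected project duration μ = 34 weeks. Critical path: A → C → E → G.

Variance along critical path = 1.778 + 1.778 + 4.000 + 4.000 = 11.556; σ = 3.399 weeks.
D = μ + z·σ = 34 + 1.645·3.399 = 39.6 weeks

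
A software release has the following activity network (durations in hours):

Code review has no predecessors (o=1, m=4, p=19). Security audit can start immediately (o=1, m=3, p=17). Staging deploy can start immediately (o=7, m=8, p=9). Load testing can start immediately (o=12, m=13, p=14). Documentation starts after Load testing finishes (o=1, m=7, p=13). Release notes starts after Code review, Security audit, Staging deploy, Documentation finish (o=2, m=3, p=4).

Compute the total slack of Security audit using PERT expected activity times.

15 hours

te_Code review = (1 + 4·4 + 19)/6 = 36/6 = 6
te_Security audit = (1 + 4·3 + 17)/6 = 30/6 = 5
te_Staging deploy = (7 + 4·8 + 9)/6 = 48/6 = 8
te_Load testing = (12 + 4·13 + 14)/6 = 78/6 = 13
te_Documentation = (1 + 4·7 + 13)/6 = 42/6 = 7
te_Release notes = (2 + 4·3 + 4)/6 = 18/6 = 3

Forward pass:
ES_Code review = 0; EF_Code review = 6
ES_Security audit = 0; EF_Security audit = 5
ES_Staging deploy = 0; EF_Staging deploy = 8
ES_Load testing = 0; EF_Load testing = 13
ES_Documentation = 13; EF_Documentation = 13+7 = 20
ES_Release notes = max(EF_Code review=6, EF_Security audit=5, EF_Staging deploy=8, EF_Documentation=20) = 20; EF_Release notes = 20+3 = 23
Expected project duration μ = 23 hours. Critical path: Load testing → Documentation → Release notes.

Backward pass:
LF_Release notes = 23; LS_Release notes = 23−3 = 20
LF_Documentation = LS_Release notes = 20; LS_Documentation = 20−7 = 13
LF_Load testing = LS_Documentation = 13; LS_Load testing = 13−13 = 0
LF_Staging deploy = LS_Release notes = 20; LS_Staging deploy = 20−8 = 12
LF_Security audit = LS_Release notes = 20; LS_Security audit = 20−5 = 15
LF_Code review = LS_Release notes = 20; LS_Code review = 20−6 = 14
Slack_Security audit = LS_Security audit − ES_Security audit = 15 − 0 = 15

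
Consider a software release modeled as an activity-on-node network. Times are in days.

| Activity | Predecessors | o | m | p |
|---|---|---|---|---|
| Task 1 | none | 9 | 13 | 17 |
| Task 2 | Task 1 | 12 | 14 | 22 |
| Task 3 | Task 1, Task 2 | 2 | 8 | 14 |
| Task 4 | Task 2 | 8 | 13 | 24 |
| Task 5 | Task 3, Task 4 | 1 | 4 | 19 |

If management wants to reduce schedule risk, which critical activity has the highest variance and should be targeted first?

Task 5

te_Task 1 = (9 + 4·13 + 17)/6 = 78/6 = 13; σ²_Task 1 = ((17−9)/6)² = 1.778
te_Task 2 = (12 + 4·14 + 22)/6 = 90/6 = 15; σ²_Task 2 = ((22−12)/6)² = 2.778
te_Task 3 = (2 + 4·8 + 14)/6 = 48/6 = 8; σ²_Task 3 = ((14−2)/6)² = 4.000
te_Task 4 = (8 + 4·13 + 24)/6 = 84/6 = 14; σ²_Task 4 = ((24−8)/6)² = 7.111
te_Task 5 = (1 + 4·4 + 19)/6 = 36/6 = 6; σ²_Task 5 = ((19−1)/6)² = 9.000

Forward pass:
ES_Task 1 = 0; EF_Task 1 = 13
ES_Task 2 = 13; EF_Task 2 = 13+15 = 28
ES_Task 3 = max(EF_Task 1=13, EF_Task 2=28) = 28; EF_Task 3 = 28+8 = 36
ES_Task 4 = 28; EF_Task 4 = 28+14 = 42
ES_Task 5 = max(EF_Task 3=36, EF_Task 4=42) = 42; EF_Task 5 = 42+6 = 48
Expected project duration μ = 48 days. Critical path: Task 1 → Task 2 → Task 4 → Task 5.

Variances on critical path: σ²_Task 1=1.778, σ²_Task 2=2.778, σ²_Task 4=7.111, σ²_Task 5=9.000.
Largest is σ²_Task 5 = 9.000.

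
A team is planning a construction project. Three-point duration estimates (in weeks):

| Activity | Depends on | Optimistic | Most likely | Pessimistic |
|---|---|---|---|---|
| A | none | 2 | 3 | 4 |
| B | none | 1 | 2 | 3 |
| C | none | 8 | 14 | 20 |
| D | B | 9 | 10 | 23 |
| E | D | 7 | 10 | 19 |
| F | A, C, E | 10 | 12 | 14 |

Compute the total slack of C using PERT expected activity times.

te_A = (2 + 4·3 + 4)/6 = 18/6 = 3
te_B = (1 + 4·2 + 3)/6 = 12/6 = 2
te_C = (8 + 4·14 + 20)/6 = 84/6 = 14
te_D = (9 + 4·10 + 23)/6 = 72/6 = 12
te_E = (7 + 4·10 + 19)/6 = 66/6 = 11
te_F = (10 + 4·12 + 14)/6 = 72/6 = 12

Forward pass:
ES_A = 0; EF_A = 3
ES_B = 0; EF_B = 2
ES_C = 0; EF_C = 14
ES_D = 2; EF_D = 2+12 = 14
ES_E = 14; EF_E = 14+11 = 25
ES_F = max(EF_A=3, EF_C=14, EF_E=25) = 25; EF_F = 25+12 = 37
Expected project duration μ = 37 weeks. Critical path: B → D → E → F.

Backward pass:
LF_F = 37; LS_F = 37−12 = 25
LF_E = LS_F = 25; LS_E = 25−11 = 14
LF_D = LS_E = 14; LS_D = 14−12 = 2
LF_C = LS_F = 25; LS_C = 25−14 = 11
LF_B = LS_D = 2; LS_B = 2−2 = 0
LF_A = LS_F = 25; LS_A = 25−3 = 22
Slack_C = LS_C − ES_C = 11 − 0 = 11

11 weeks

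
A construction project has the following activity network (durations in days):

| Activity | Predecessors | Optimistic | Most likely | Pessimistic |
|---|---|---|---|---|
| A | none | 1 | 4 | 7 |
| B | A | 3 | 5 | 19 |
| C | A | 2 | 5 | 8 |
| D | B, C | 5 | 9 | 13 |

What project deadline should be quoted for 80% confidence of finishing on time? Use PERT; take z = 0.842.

te_A = (1 + 4·4 + 7)/6 = 24/6 = 4; σ²_A = ((7−1)/6)² = 1.000
te_B = (3 + 4·5 + 19)/6 = 42/6 = 7; σ²_B = ((19−3)/6)² = 7.111
te_C = (2 + 4·5 + 8)/6 = 30/6 = 5; σ²_C = ((8−2)/6)² = 1.000
te_D = (5 + 4·9 + 13)/6 = 54/6 = 9; σ²_D = ((13−5)/6)² = 1.778

Forward pass:
ES_A = 0; EF_A = 4
ES_B = 4; EF_B = 4+7 = 11
ES_C = 4; EF_C = 4+5 = 9
ES_D = max(EF_B=11, EF_C=9) = 11; EF_D = 11+9 = 20
Expected project duration μ = 20 days. Critical path: A → B → D.

Variance along critical path = 1.000 + 7.111 + 1.778 = 9.889; σ = 3.145 days.
D = μ + z·σ = 20 + 0.842·3.145 = 22.6 days

22.6 days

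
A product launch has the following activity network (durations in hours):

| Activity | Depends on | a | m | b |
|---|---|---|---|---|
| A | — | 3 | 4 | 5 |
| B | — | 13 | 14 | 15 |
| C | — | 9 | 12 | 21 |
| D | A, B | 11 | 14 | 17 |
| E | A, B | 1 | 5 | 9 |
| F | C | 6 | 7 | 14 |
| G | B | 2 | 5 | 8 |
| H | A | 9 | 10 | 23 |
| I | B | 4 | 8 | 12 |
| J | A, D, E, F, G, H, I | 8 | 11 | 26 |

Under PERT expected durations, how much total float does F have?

7 hours

te_A = (3 + 4·4 + 5)/6 = 24/6 = 4
te_B = (13 + 4·14 + 15)/6 = 84/6 = 14
te_C = (9 + 4·12 + 21)/6 = 78/6 = 13
te_D = (11 + 4·14 + 17)/6 = 84/6 = 14
te_E = (1 + 4·5 + 9)/6 = 30/6 = 5
te_F = (6 + 4·7 + 14)/6 = 48/6 = 8
te_G = (2 + 4·5 + 8)/6 = 30/6 = 5
te_H = (9 + 4·10 + 23)/6 = 72/6 = 12
te_I = (4 + 4·8 + 12)/6 = 48/6 = 8
te_J = (8 + 4·11 + 26)/6 = 78/6 = 13

Forward pass:
ES_A = 0; EF_A = 4
ES_B = 0; EF_B = 14
ES_C = 0; EF_C = 13
ES_D = max(EF_A=4, EF_B=14) = 14; EF_D = 14+14 = 28
ES_E = max(EF_A=4, EF_B=14) = 14; EF_E = 14+5 = 19
ES_F = 13; EF_F = 13+8 = 21
ES_G = 14; EF_G = 14+5 = 19
ES_H = 4; EF_H = 4+12 = 16
ES_I = 14; EF_I = 14+8 = 22
ES_J = max(EF_A=4, EF_D=28, EF_E=19, EF_F=21, EF_G=19, EF_H=16, EF_I=22) = 28; EF_J = 28+13 = 41
Expected project duration μ = 41 hours. Critical path: B → D → J.

Backward pass:
LF_J = 41; LS_J = 41−13 = 28
LF_I = LS_J = 28; LS_I = 28−8 = 20
LF_H = LS_J = 28; LS_H = 28−12 = 16
LF_G = LS_J = 28; LS_G = 28−5 = 23
LF_F = LS_J = 28; LS_F = 28−8 = 20
LF_E = LS_J = 28; LS_E = 28−5 = 23
LF_D = LS_J = 28; LS_D = 28−14 = 14
LF_C = LS_F = 20; LS_C = 20−13 = 7
LF_B = min(LS_D=14, LS_E=23, LS_G=23, LS_I=20) = 14; LS_B = 14−14 = 0
LF_A = min(LS_D=14, LS_E=23, LS_H=16, LS_J=28) = 14; LS_A = 14−4 = 10
Slack_F = LS_F − ES_F = 20 − 13 = 7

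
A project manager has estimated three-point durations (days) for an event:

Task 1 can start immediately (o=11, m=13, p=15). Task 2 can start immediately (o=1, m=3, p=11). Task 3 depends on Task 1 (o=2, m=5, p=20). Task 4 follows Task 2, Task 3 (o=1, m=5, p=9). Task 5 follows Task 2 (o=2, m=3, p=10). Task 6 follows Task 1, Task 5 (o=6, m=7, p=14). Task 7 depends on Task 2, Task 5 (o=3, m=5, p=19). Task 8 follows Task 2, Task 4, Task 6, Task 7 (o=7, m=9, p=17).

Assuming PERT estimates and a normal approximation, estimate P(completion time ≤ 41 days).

te_Task 1 = (11 + 4·13 + 15)/6 = 78/6 = 13; σ²_Task 1 = ((15−11)/6)² = 0.444
te_Task 2 = (1 + 4·3 + 11)/6 = 24/6 = 4; σ²_Task 2 = ((11−1)/6)² = 2.778
te_Task 3 = (2 + 4·5 + 20)/6 = 42/6 = 7; σ²_Task 3 = ((20−2)/6)² = 9.000
te_Task 4 = (1 + 4·5 + 9)/6 = 30/6 = 5; σ²_Task 4 = ((9−1)/6)² = 1.778
te_Task 5 = (2 + 4·3 + 10)/6 = 24/6 = 4; σ²_Task 5 = ((10−2)/6)² = 1.778
te_Task 6 = (6 + 4·7 + 14)/6 = 48/6 = 8; σ²_Task 6 = ((14−6)/6)² = 1.778
te_Task 7 = (3 + 4·5 + 19)/6 = 42/6 = 7; σ²_Task 7 = ((19−3)/6)² = 7.111
te_Task 8 = (7 + 4·9 + 17)/6 = 60/6 = 10; σ²_Task 8 = ((17−7)/6)² = 2.778

Forward pass:
ES_Task 1 = 0; EF_Task 1 = 13
ES_Task 2 = 0; EF_Task 2 = 4
ES_Task 3 = 13; EF_Task 3 = 13+7 = 20
ES_Task 4 = max(EF_Task 2=4, EF_Task 3=20) = 20; EF_Task 4 = 20+5 = 25
ES_Task 5 = 4; EF_Task 5 = 4+4 = 8
ES_Task 6 = max(EF_Task 1=13, EF_Task 5=8) = 13; EF_Task 6 = 13+8 = 21
ES_Task 7 = max(EF_Task 2=4, EF_Task 5=8) = 8; EF_Task 7 = 8+7 = 15
ES_Task 8 = max(EF_Task 2=4, EF_Task 4=25, EF_Task 6=21, EF_Task 7=15) = 25; EF_Task 8 = 25+10 = 35
Expected project duration μ = 35 days. Critical path: Task 1 → Task 3 → Task 4 → Task 8.

Variance along critical path = 0.444 + 9.000 + 1.778 + 2.778 = 14.000; σ = √14.000 = 3.742 days.
Z = (41 − 35) / 3.742 = 1.604
P(T ≤ 41) = Φ(1.604) ≈ 0.946

0.946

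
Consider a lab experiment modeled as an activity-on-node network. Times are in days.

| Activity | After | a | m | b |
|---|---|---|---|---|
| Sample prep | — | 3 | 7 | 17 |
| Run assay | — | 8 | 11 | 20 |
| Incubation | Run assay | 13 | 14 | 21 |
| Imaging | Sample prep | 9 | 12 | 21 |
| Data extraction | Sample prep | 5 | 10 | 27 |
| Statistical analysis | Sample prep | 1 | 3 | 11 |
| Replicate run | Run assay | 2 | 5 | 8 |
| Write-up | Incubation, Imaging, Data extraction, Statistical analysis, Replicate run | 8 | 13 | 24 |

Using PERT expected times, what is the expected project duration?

41 days

te_Sample prep = (3 + 4·7 + 17)/6 = 48/6 = 8
te_Run assay = (8 + 4·11 + 20)/6 = 72/6 = 12
te_Incubation = (13 + 4·14 + 21)/6 = 90/6 = 15
te_Imaging = (9 + 4·12 + 21)/6 = 78/6 = 13
te_Data extraction = (5 + 4·10 + 27)/6 = 72/6 = 12
te_Statistical analysis = (1 + 4·3 + 11)/6 = 24/6 = 4
te_Replicate run = (2 + 4·5 + 8)/6 = 30/6 = 5
te_Write-up = (8 + 4·13 + 24)/6 = 84/6 = 14

Forward pass:
ES_Sample prep = 0; EF_Sample prep = 8
ES_Run assay = 0; EF_Run assay = 12
ES_Incubation = 12; EF_Incubation = 12+15 = 27
ES_Imaging = 8; EF_Imaging = 8+13 = 21
ES_Data extraction = 8; EF_Data extraction = 8+12 = 20
ES_Statistical analysis = 8; EF_Statistical analysis = 8+4 = 12
ES_Replicate run = 12; EF_Replicate run = 12+5 = 17
ES_Write-up = max(EF_Incubation=27, EF_Imaging=21, EF_Data extraction=20, EF_Statistical analysis=12, EF_Replicate run=17) = 27; EF_Write-up = 27+14 = 41
Expected project duration μ = 41 days. Critical path: Run assay → Incubation → Write-up.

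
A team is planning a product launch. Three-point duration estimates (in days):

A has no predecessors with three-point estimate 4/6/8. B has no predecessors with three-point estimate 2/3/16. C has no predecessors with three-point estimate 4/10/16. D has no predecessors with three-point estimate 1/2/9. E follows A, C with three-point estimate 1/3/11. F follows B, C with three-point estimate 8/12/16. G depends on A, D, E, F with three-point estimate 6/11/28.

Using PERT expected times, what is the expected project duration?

te_A = (4 + 4·6 + 8)/6 = 36/6 = 6
te_B = (2 + 4·3 + 16)/6 = 30/6 = 5
te_C = (4 + 4·10 + 16)/6 = 60/6 = 10
te_D = (1 + 4·2 + 9)/6 = 18/6 = 3
te_E = (1 + 4·3 + 11)/6 = 24/6 = 4
te_F = (8 + 4·12 + 16)/6 = 72/6 = 12
te_G = (6 + 4·11 + 28)/6 = 78/6 = 13

Forward pass:
ES_A = 0; EF_A = 6
ES_B = 0; EF_B = 5
ES_C = 0; EF_C = 10
ES_D = 0; EF_D = 3
ES_E = max(EF_A=6, EF_C=10) = 10; EF_E = 10+4 = 14
ES_F = max(EF_B=5, EF_C=10) = 10; EF_F = 10+12 = 22
ES_G = max(EF_A=6, EF_D=3, EF_E=14, EF_F=22) = 22; EF_G = 22+13 = 35
Expected project duration μ = 35 days. Critical path: C → F → G.

35 days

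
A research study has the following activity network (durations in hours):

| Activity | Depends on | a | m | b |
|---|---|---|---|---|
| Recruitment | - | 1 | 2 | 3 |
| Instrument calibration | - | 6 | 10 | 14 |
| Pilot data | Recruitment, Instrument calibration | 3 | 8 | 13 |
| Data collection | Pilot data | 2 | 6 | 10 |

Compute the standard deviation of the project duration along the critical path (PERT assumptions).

2.52 hours

te_Recruitment = (1 + 4·2 + 3)/6 = 12/6 = 2; σ²_Recruitment = ((3−1)/6)² = 0.111
te_Instrument calibration = (6 + 4·10 + 14)/6 = 60/6 = 10; σ²_Instrument calibration = ((14−6)/6)² = 1.778
te_Pilot data = (3 + 4·8 + 13)/6 = 48/6 = 8; σ²_Pilot data = ((13−3)/6)² = 2.778
te_Data collection = (2 + 4·6 + 10)/6 = 36/6 = 6; σ²_Data collection = ((10−2)/6)² = 1.778

Forward pass:
ES_Recruitment = 0; EF_Recruitment = 2
ES_Instrument calibration = 0; EF_Instrument calibration = 10
ES_Pilot data = max(EF_Recruitment=2, EF_Instrument calibration=10) = 10; EF_Pilot data = 10+8 = 18
ES_Data collection = 18; EF_Data collection = 18+6 = 24
Expected project duration μ = 24 hours. Critical path: Instrument calibration → Pilot data → Data collection.

Variance along critical path = 1.778 + 2.778 + 1.778 = 6.333
σ = √6.333 = 2.517 hours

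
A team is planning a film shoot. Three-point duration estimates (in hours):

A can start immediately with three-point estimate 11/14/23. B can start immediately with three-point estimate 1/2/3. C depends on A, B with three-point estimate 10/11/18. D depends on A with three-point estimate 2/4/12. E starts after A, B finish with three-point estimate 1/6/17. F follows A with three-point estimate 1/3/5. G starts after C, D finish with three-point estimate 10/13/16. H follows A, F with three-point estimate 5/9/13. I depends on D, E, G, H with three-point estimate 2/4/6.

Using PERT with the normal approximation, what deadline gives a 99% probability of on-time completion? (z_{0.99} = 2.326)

50.3 hours

te_A = (11 + 4·14 + 23)/6 = 90/6 = 15; σ²_A = ((23−11)/6)² = 4.000
te_B = (1 + 4·2 + 3)/6 = 12/6 = 2; σ²_B = ((3−1)/6)² = 0.111
te_C = (10 + 4·11 + 18)/6 = 72/6 = 12; σ²_C = ((18−10)/6)² = 1.778
te_D = (2 + 4·4 + 12)/6 = 30/6 = 5; σ²_D = ((12−2)/6)² = 2.778
te_E = (1 + 4·6 + 17)/6 = 42/6 = 7; σ²_E = ((17−1)/6)² = 7.111
te_F = (1 + 4·3 + 5)/6 = 18/6 = 3; σ²_F = ((5−1)/6)² = 0.444
te_G = (10 + 4·13 + 16)/6 = 78/6 = 13; σ²_G = ((16−10)/6)² = 1.000
te_H = (5 + 4·9 + 13)/6 = 54/6 = 9; σ²_H = ((13−5)/6)² = 1.778
te_I = (2 + 4·4 + 6)/6 = 24/6 = 4; σ²_I = ((6−2)/6)² = 0.444

Forward pass:
ES_A = 0; EF_A = 15
ES_B = 0; EF_B = 2
ES_C = max(EF_A=15, EF_B=2) = 15; EF_C = 15+12 = 27
ES_D = 15; EF_D = 15+5 = 20
ES_E = max(EF_A=15, EF_B=2) = 15; EF_E = 15+7 = 22
ES_F = 15; EF_F = 15+3 = 18
ES_G = max(EF_C=27, EF_D=20) = 27; EF_G = 27+13 = 40
ES_H = max(EF_A=15, EF_F=18) = 18; EF_H = 18+9 = 27
ES_I = max(EF_D=20, EF_E=22, EF_G=40, EF_H=27) = 40; EF_I = 40+4 = 44
Expected project duration μ = 44 hours. Critical path: A → C → G → I.

Variance along critical path = 4.000 + 1.778 + 1.000 + 0.444 = 7.222; σ = 2.687 hours.
D = μ + z·σ = 44 + 2.326·2.687 = 50.3 hours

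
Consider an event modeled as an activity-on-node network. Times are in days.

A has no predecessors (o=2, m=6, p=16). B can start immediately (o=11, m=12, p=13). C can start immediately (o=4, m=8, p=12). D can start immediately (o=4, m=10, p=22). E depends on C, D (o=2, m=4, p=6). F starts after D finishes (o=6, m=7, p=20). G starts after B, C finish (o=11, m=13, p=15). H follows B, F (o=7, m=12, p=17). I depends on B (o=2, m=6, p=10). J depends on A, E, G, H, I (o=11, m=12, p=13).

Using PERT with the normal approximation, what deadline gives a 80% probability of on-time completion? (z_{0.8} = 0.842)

te_A = (2 + 4·6 + 16)/6 = 42/6 = 7; σ²_A = ((16−2)/6)² = 5.444
te_B = (11 + 4·12 + 13)/6 = 72/6 = 12; σ²_B = ((13−11)/6)² = 0.111
te_C = (4 + 4·8 + 12)/6 = 48/6 = 8; σ²_C = ((12−4)/6)² = 1.778
te_D = (4 + 4·10 + 22)/6 = 66/6 = 11; σ²_D = ((22−4)/6)² = 9.000
te_E = (2 + 4·4 + 6)/6 = 24/6 = 4; σ²_E = ((6−2)/6)² = 0.444
te_F = (6 + 4·7 + 20)/6 = 54/6 = 9; σ²_F = ((20−6)/6)² = 5.444
te_G = (11 + 4·13 + 15)/6 = 78/6 = 13; σ²_G = ((15−11)/6)² = 0.444
te_H = (7 + 4·12 + 17)/6 = 72/6 = 12; σ²_H = ((17−7)/6)² = 2.778
te_I = (2 + 4·6 + 10)/6 = 36/6 = 6; σ²_I = ((10−2)/6)² = 1.778
te_J = (11 + 4·12 + 13)/6 = 72/6 = 12; σ²_J = ((13−11)/6)² = 0.111

Forward pass:
ES_A = 0; EF_A = 7
ES_B = 0; EF_B = 12
ES_C = 0; EF_C = 8
ES_D = 0; EF_D = 11
ES_E = max(EF_C=8, EF_D=11) = 11; EF_E = 11+4 = 15
ES_F = 11; EF_F = 11+9 = 20
ES_G = max(EF_B=12, EF_C=8) = 12; EF_G = 12+13 = 25
ES_H = max(EF_B=12, EF_F=20) = 20; EF_H = 20+12 = 32
ES_I = 12; EF_I = 12+6 = 18
ES_J = max(EF_A=7, EF_E=15, EF_G=25, EF_H=32, EF_I=18) = 32; EF_J = 32+12 = 44
Expected project duration μ = 44 days. Critical path: D → F → H → J.

Variance along critical path = 9.000 + 5.444 + 2.778 + 0.111 = 17.333; σ = 4.163 days.
D = μ + z·σ = 44 + 0.842·4.163 = 47.5 days

47.5 days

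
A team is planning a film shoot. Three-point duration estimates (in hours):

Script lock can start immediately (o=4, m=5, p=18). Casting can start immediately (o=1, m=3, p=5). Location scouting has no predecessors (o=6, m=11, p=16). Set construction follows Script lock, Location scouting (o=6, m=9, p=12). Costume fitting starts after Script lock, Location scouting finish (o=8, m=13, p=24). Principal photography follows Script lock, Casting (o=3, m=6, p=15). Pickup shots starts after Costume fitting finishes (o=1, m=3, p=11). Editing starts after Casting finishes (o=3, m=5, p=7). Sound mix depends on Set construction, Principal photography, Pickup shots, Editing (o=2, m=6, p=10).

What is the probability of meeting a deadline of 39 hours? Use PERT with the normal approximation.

te_Script lock = (4 + 4·5 + 18)/6 = 42/6 = 7; σ²_Script lock = ((18−4)/6)² = 5.444
te_Casting = (1 + 4·3 + 5)/6 = 18/6 = 3; σ²_Casting = ((5−1)/6)² = 0.444
te_Location scouting = (6 + 4·11 + 16)/6 = 66/6 = 11; σ²_Location scouting = ((16−6)/6)² = 2.778
te_Set construction = (6 + 4·9 + 12)/6 = 54/6 = 9; σ²_Set construction = ((12−6)/6)² = 1.000
te_Costume fitting = (8 + 4·13 + 24)/6 = 84/6 = 14; σ²_Costume fitting = ((24−8)/6)² = 7.111
te_Principal photography = (3 + 4·6 + 15)/6 = 42/6 = 7; σ²_Principal photography = ((15−3)/6)² = 4.000
te_Pickup shots = (1 + 4·3 + 11)/6 = 24/6 = 4; σ²_Pickup shots = ((11−1)/6)² = 2.778
te_Editing = (3 + 4·5 + 7)/6 = 30/6 = 5; σ²_Editing = ((7−3)/6)² = 0.444
te_Sound mix = (2 + 4·6 + 10)/6 = 36/6 = 6; σ²_Sound mix = ((10−2)/6)² = 1.778

Forward pass:
ES_Script lock = 0; EF_Script lock = 7
ES_Casting = 0; EF_Casting = 3
ES_Location scouting = 0; EF_Location scouting = 11
ES_Set construction = max(EF_Script lock=7, EF_Location scouting=11) = 11; EF_Set construction = 11+9 = 20
ES_Costume fitting = max(EF_Script lock=7, EF_Location scouting=11) = 11; EF_Costume fitting = 11+14 = 25
ES_Principal photography = max(EF_Script lock=7, EF_Casting=3) = 7; EF_Principal photography = 7+7 = 14
ES_Pickup shots = 25; EF_Pickup shots = 25+4 = 29
ES_Editing = 3; EF_Editing = 3+5 = 8
ES_Sound mix = max(EF_Set construction=20, EF_Principal photography=14, EF_Pickup shots=29, EF_Editing=8) = 29; EF_Sound mix = 29+6 = 35
Expected project duration μ = 35 hours. Critical path: Location scouting → Costume fitting → Pickup shots → Sound mix.

Variance along critical path = 2.778 + 7.111 + 2.778 + 1.778 = 14.444; σ = √14.444 = 3.801 hours.
Z = (39 − 35) / 3.801 = 1.052
P(T ≤ 39) = Φ(1.052) ≈ 0.854

0.854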